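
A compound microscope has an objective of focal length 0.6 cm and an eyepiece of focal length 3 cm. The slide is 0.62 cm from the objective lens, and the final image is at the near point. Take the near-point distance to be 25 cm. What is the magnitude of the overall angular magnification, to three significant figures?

280

Objective: 1/d_i = 1/f_obj - 1/d_o = 1/0.6 - 1/0.62 = 0.05376 cm^-1, so d_i = 18.600 cm.
m_obj = -d_i/d_o = -18.600/0.62 = -30.000.
Eyepiece angular magnification (image at near point): M_eye = 1 + D/f_e = 1 + 25/3 = 9.333.
Overall M = m_obj x M_eye = (-30.000)(9.333) = -280.00.
|M| = 280.00.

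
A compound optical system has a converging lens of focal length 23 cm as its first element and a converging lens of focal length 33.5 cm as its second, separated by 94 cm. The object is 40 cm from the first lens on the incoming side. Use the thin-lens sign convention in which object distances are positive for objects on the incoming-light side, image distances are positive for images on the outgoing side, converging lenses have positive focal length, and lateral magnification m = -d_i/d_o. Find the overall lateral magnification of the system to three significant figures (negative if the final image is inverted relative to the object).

Applying the thin-lens equation to the first lens, 1/23 = 1/40 + 1/d_i1, which gives d_i1 = 54.118 cm.
Its lateral magnification is m_1 = -d_i1/d_o1 = -(54.118)/40 = -1.3529.
That image sits 39.882 cm in front of the second lens, so d_o2 = 39.882 cm.
Applying the thin-lens equation again with f_2 = 33.5 cm and d_o2 = 39.882 cm gives d_i2 = 209.336 cm.
m_2 = -(209.336)/(39.882) = -5.2488.
Total m = m_1 x m_2 = (-1.3529)(-5.2488) = 7.1014.

7.10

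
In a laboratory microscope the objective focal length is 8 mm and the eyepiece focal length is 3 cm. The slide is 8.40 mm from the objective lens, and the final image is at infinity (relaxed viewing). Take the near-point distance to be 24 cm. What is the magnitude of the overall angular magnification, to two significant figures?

160

Convert to cm: f_obj = 8 mm = 0.8 cm; d_o = 8.40 mm = 0.84 cm.
Objective: 1/d_i = 1/f_obj - 1/d_o = 1/0.8 - 1/0.84 = 0.05952 cm^-1, so d_i = 16.800 cm.
m_obj = -d_i/d_o = -16.800/0.84 = -20.000.
Eyepiece angular magnification (image at infinity): M_eye = D/f_e = 24/3 = 8.000.
Overall M = m_obj x M_eye = (-20.000)(8.000) = -160.00.
|M| = 160.00.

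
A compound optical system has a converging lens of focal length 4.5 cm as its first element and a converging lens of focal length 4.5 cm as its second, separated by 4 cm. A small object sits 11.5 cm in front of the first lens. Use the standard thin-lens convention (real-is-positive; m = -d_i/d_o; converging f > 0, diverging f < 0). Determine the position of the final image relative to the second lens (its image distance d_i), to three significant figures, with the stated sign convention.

1.93 cm

Lens 1: 1/d_i1 = 1/f_1 - 1/d_o1 = 1/4.5 - 1/11.5 = 0.13527 cm^-1, so d_i1 = 7.393 cm.
Since 7.393 cm > 4 cm, the first image lies past the second lens and serves as a virtual object: d_o2 = L - d_i1 = -3.393 cm.
Lens 2: 1/d_i2 = 1/f_2 - 1/d_o2 = 1/4.5 - 1/(-3.393) = 0.51696 cm^-1, so d_i2 = 1.934 cm.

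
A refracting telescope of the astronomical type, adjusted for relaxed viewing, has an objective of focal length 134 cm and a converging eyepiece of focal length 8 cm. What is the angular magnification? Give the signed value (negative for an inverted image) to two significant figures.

-17

M = -f_obj/f_eye = -134/(8) = -16.750.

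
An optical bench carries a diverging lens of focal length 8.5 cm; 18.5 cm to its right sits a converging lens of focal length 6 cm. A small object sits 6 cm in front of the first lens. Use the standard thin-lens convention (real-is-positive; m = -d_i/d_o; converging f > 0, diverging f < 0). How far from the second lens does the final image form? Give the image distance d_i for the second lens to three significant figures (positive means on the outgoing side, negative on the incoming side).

8.25 cm

Lens 1: 1/d_i1 = 1/f_1 - 1/d_o1 = 1/(-8.5) - 1/6 = -0.28431 cm^-1, so d_i1 = -3.517 cm.
With d_i1 < 0 the first image is virtual and lies on the object side; the object distance for lens 2 is d_o2 = 18.5 - (-3.517) = 22.017 cm.
Lens 2: 1/d_i2 = 1/f_2 - 1/d_o2 = 1/6 - 1/(22.017) = 0.12125 cm^-1, so d_i2 = 8.248 cm.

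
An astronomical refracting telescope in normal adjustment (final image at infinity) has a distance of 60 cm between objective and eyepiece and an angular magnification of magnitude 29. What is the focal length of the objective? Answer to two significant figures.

58 cm

In normal adjustment the tube length equals f_obj + f_eye and |M| = f_obj/f_eye.
So f_obj = 29 f_eye and 29 f_eye + f_eye = 60 cm, giving f_eye = 60/30 = 2.000 cm and f_obj = 58.000 cm.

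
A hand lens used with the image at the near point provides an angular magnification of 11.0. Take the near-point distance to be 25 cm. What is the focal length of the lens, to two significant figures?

For the image at the near point, M = 1 + D/f.
f = D/(M - 1) = 25/(11.0 - 1) = 2.500 cm.

2.5 cm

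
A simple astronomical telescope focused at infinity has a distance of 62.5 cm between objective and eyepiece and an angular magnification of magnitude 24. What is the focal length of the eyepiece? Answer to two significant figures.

2.5 cm

In normal adjustment the tube length equals f_obj + f_eye and |M| = f_obj/f_eye.
So f_obj = 24 f_eye and 24 f_eye + f_eye = 62.5 cm, giving f_eye = 62.5/25 = 2.500 cm and f_obj = 60.000 cm.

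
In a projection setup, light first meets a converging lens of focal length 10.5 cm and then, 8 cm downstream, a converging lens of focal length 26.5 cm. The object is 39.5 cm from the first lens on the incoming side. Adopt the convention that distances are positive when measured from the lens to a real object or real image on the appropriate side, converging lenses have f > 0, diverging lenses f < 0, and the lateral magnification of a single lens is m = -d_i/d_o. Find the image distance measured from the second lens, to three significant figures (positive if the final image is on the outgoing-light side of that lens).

5.09 cm

Applying the thin-lens equation to the first lens, 1/10.5 = 1/39.5 + 1/d_i1, which gives d_i1 = 14.302 cm.
Since 14.302 cm > 8 cm, the first image lies past the second lens and serves as a virtual object: d_o2 = L - d_i1 = -6.302 cm.
Applying the thin-lens equation again with f_2 = 26.5 cm and d_o2 = -6.302 cm gives d_i2 = 5.091 cm.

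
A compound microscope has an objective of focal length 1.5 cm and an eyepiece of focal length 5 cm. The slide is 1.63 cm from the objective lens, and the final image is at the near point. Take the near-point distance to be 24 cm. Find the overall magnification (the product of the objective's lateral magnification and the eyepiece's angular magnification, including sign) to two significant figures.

Objective: 1/d_i = 1/f_obj - 1/d_o = 1/1.5 - 1/1.63 = 0.05317 cm^-1, so d_i = 18.808 cm.
m_obj = -d_i/d_o = -18.808/1.63 = -11.538.
Eyepiece angular magnification (image at near point): M_eye = 1 + D/f_e = 1 + 24/5 = 5.800.
Overall M = m_obj x M_eye = (-11.538)(5.800) = -66.92.

-67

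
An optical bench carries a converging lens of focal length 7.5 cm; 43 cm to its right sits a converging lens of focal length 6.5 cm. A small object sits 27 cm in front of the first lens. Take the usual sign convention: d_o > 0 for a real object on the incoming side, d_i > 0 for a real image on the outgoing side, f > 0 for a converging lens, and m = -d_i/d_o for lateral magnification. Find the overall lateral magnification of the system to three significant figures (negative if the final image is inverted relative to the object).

Applying the thin-lens equation to the first lens, 1/7.5 = 1/27 + 1/d_i1, which gives d_i1 = 10.385 cm.
Its lateral magnification is m_1 = -d_i1/d_o1 = -(10.385)/27 = -0.3846.
Object distance for lens 2: d_o2 = 43 - 10.385 = 32.615 cm.
Applying the thin-lens equation again with f_2 = 6.5 cm and d_o2 = 32.615 cm gives d_i2 = 8.118 cm.
m_2 = -(8.118)/(32.615) = -0.2489.
The system's lateral magnification is m_1 m_2 = (-0.3846)(-0.2489) = 0.0957.

0.0957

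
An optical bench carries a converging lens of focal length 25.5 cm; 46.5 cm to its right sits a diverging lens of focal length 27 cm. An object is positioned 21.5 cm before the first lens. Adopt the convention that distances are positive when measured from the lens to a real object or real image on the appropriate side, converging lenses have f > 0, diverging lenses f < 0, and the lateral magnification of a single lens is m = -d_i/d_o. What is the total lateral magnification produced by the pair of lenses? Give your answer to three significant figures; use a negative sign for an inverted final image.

0.817

Lens 1: 1/d_i1 = 1/f_1 - 1/d_o1 = 1/25.5 - 1/21.5 = -0.00730 cm^-1, so d_i1 = -137.062 cm.
m_1 = -(-137.062)/21.5 = 6.3750.
With d_i1 < 0 the first image is virtual and lies on the object side; the object distance for lens 2 is d_o2 = 46.5 - (-137.062) = 183.562 cm.
Lens 2: 1/d_i2 = 1/f_2 - 1/d_o2 = 1/(-27) - 1/(183.562) = -0.04248 cm^-1, so d_i2 = -23.538 cm.
m_2 = -(-23.538)/(183.562) = 0.1282.
Overall magnification: m = m_1 m_2 = 0.8175.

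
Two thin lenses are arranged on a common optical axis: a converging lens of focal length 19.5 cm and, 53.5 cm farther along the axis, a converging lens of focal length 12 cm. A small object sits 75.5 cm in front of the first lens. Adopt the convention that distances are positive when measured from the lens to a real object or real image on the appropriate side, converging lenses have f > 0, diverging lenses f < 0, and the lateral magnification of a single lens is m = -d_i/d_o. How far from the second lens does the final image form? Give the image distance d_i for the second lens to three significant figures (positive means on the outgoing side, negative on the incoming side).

Lens 1: 1/d_i1 = 1/f_1 - 1/d_o1 = 1/19.5 - 1/75.5 = 0.03804 cm^-1, so d_i1 = 26.290 cm.
That image sits 27.210 cm in front of the second lens, so d_o2 = 27.210 cm.
Lens 2: 1/d_i2 = 1/f_2 - 1/d_o2 = 1/12 - 1/(27.210) = 0.04658 cm^-1, so d_i2 = 21.468 cm.

21.5 cm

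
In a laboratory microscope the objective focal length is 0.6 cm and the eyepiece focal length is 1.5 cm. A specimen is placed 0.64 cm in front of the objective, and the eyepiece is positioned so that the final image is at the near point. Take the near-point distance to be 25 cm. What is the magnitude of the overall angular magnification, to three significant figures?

265

Objective: 1/d_i = 1/f_obj - 1/d_o = 1/0.6 - 1/0.64 = 0.10417 cm^-1, so d_i = 9.600 cm.
m_obj = -d_i/d_o = -9.600/0.64 = -15.000.
Eyepiece angular magnification (image at near point): M_eye = 1 + D/f_e = 1 + 25/1.5 = 17.667.
Overall M = m_obj x M_eye = (-15.000)(17.667) = -265.00.
|M| = 265.00.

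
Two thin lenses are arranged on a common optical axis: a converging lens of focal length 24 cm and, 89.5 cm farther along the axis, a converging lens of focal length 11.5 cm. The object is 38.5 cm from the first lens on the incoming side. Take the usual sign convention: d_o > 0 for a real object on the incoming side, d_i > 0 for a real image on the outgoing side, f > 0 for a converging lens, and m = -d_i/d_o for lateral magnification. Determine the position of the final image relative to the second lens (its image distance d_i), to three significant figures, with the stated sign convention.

Applying the thin-lens equation to the first lens, 1/24 = 1/38.5 + 1/d_i1, which gives d_i1 = 63.724 cm.
Object distance for lens 2: d_o2 = 89.5 - 63.724 = 25.776 cm.
Applying the thin-lens equation again with f_2 = 11.5 cm and d_o2 = 25.776 cm gives d_i2 = 20.764 cm.

20.8 cm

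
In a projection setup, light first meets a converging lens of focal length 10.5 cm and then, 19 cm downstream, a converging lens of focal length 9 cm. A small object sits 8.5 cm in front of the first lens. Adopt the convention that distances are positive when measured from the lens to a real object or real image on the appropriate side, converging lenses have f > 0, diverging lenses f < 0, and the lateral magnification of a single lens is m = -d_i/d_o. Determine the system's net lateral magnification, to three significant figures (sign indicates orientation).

-0.865

First lens: d_i1 = 1/(1/10.5 - 1/8.5) = -44.625 cm.
m_1 = -(-44.625)/8.5 = 5.2500.
With d_i1 < 0 the first image is virtual and lies on the object side; the object distance for lens 2 is d_o2 = 19 - (-44.625) = 63.625 cm.
Second lens: d_i2 = 1/(1/9 - 1/(63.625)) = 10.483 cm.
m_2 = -(10.483)/(63.625) = -0.1648.
The system's lateral magnification is m_1 m_2 = (5.2500)(-0.1648) = -0.8650.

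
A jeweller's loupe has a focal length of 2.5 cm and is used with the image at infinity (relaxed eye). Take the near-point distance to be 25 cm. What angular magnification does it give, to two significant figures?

M = D/f = 25/2.5 = 10.000.

10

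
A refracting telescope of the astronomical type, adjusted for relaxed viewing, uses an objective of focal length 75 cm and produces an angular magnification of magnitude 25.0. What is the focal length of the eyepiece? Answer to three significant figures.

|M| = f_obj/f_eye, so f_eye = f_obj/|M| = 75/25.0 = 3.000 cm.

3.00 cm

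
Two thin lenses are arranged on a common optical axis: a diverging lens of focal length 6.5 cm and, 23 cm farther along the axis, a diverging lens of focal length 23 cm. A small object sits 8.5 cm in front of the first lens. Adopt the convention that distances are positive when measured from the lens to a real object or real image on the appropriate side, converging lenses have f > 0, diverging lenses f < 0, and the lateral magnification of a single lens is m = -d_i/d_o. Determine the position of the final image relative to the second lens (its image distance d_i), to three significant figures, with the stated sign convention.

-12.4 cm

First lens: d_i1 = 1/(1/(-6.5) - 1/8.5) = -3.683 cm.
With d_i1 < 0 the first image is virtual and lies on the object side; the object distance for lens 2 is d_o2 = 23 - (-3.683) = 26.683 cm.
Second lens: d_i2 = 1/(1/(-23) - 1/(26.683)) = -12.353 cm.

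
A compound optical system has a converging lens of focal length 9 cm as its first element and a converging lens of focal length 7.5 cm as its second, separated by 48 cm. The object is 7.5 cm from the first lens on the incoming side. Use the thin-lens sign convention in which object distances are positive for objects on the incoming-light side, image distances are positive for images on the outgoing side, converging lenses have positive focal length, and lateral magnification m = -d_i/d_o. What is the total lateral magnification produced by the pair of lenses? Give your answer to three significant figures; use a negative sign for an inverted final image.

-0.526

Applying the thin-lens equation to the first lens, 1/9 = 1/7.5 + 1/d_i1, which gives d_i1 = -45.000 cm.
Its lateral magnification is m_1 = -d_i1/d_o1 = -(-45.000)/7.5 = 6.0000.
With d_i1 < 0 the first image is virtual and lies on the object side; the object distance for lens 2 is d_o2 = 48 - (-45.000) = 93.000 cm.
Applying the thin-lens equation again with f_2 = 7.5 cm and d_o2 = 93.000 cm gives d_i2 = 8.158 cm.
m_2 = -(8.158)/(93.000) = -0.0877.
Total m = m_1 x m_2 = (6.0000)(-0.0877) = -0.5263.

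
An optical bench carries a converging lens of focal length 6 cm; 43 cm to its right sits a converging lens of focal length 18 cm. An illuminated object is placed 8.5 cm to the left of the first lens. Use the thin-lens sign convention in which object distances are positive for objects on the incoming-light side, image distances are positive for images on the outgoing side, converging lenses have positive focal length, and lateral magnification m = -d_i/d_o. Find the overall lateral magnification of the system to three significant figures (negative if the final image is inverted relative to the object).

Applying the thin-lens equation to the first lens, 1/6 = 1/8.5 + 1/d_i1, which gives d_i1 = 20.400 cm.
Its lateral magnification is m_1 = -d_i1/d_o1 = -(20.400)/8.5 = -2.4000.
The intermediate image is 20.400 cm to the right of lens 1, so d_o2 = L - d_i1 = 43 - 20.400 = 22.600 cm.
Applying the thin-lens equation again with f_2 = 18 cm and d_o2 = 22.600 cm gives d_i2 = 88.435 cm.
m_2 = -(88.435)/(22.600) = -3.9130.
The system's lateral magnification is m_1 m_2 = (-2.4000)(-3.9130) = 9.3913.

9.39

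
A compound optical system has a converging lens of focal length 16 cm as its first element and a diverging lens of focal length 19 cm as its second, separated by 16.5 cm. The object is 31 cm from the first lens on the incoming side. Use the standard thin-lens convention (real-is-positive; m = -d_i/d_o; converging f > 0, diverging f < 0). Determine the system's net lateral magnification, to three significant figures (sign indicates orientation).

-8.33

Applying the thin-lens equation to the first lens, 1/16 = 1/31 + 1/d_i1, which gives d_i1 = 33.067 cm.
Its lateral magnification is m_1 = -d_i1/d_o1 = -(33.067)/31 = -1.0667.
Since 33.067 cm > 16.5 cm, the first image lies past the second lens and serves as a virtual object: d_o2 = L - d_i1 = -16.567 cm.
Applying the thin-lens equation again with f_2 = -19 cm and d_o2 = -16.567 cm gives d_i2 = 129.356 cm.
m_2 = -(129.356)/(-16.567) = 7.8082.
Total m = m_1 x m_2 = (-1.0667)(7.8082) = -8.3288.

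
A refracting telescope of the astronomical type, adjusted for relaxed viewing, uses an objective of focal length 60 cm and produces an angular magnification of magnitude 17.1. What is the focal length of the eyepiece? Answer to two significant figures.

|M| = f_obj/f_eye, so f_eye = f_obj/|M| = 60/17.1 = 3.509 cm.

3.5 cm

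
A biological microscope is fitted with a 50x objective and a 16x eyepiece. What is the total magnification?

The overall magnification of a compound microscope is the product of the objective and eyepiece magnifications:
M = M_obj x M_eye = 50 x 16 = 800.

800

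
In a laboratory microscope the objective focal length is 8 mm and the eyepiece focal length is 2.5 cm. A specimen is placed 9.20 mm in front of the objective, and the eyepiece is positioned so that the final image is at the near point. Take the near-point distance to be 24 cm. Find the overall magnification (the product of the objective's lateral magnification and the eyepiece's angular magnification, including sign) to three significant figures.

-70.7

Convert to cm: f_obj = 8 mm = 0.8 cm; d_o = 9.20 mm = 0.92 cm.
Objective: 1/d_i = 1/f_obj - 1/d_o = 1/0.8 - 1/0.92 = 0.16304 cm^-1, so d_i = 6.133 cm.
m_obj = -d_i/d_o = -6.133/0.92 = -6.667.
Eyepiece angular magnification (image at near point): M_eye = 1 + D/f_e = 1 + 24/2.5 = 10.600.
Overall M = m_obj x M_eye = (-6.667)(10.600) = -70.67.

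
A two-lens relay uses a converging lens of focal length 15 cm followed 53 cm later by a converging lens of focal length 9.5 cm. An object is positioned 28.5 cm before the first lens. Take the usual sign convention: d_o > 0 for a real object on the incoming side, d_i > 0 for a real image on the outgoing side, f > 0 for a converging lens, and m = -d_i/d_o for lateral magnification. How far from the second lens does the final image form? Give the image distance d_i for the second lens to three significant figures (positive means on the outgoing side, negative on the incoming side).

Lens 1: 1/d_i1 = 1/f_1 - 1/d_o1 = 1/15 - 1/28.5 = 0.03158 cm^-1, so d_i1 = 31.667 cm.
Object distance for lens 2: d_o2 = 53 - 31.667 = 21.333 cm.
Lens 2: 1/d_i2 = 1/f_2 - 1/d_o2 = 1/9.5 - 1/(21.333) = 0.05839 cm^-1, so d_i2 = 17.127 cm.

17.1 cm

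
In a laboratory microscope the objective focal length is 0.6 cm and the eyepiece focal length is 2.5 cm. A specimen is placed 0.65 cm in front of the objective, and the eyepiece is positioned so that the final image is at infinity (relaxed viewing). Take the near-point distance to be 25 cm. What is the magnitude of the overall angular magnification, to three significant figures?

Objective: 1/d_i = 1/f_obj - 1/d_o = 1/0.6 - 1/0.65 = 0.12821 cm^-1, so d_i = 7.800 cm.
m_obj = -d_i/d_o = -7.800/0.65 = -12.000.
Eyepiece angular magnification (image at infinity): M_eye = D/f_e = 25/2.5 = 10.000.
Overall M = m_obj x M_eye = (-12.000)(10.000) = -120.00.
|M| = 120.00.

120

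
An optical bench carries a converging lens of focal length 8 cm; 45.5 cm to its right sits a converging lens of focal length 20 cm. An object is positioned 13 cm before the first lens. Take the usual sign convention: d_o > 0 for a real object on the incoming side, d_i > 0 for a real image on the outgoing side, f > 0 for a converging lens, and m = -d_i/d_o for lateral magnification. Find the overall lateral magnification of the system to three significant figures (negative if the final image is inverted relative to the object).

Applying the thin-lens equation to the first lens, 1/8 = 1/13 + 1/d_i1, which gives d_i1 = 20.800 cm.
Its lateral magnification is m_1 = -d_i1/d_o1 = -(20.800)/13 = -1.6000.
That image sits 24.700 cm in front of the second lens, so d_o2 = 24.700 cm.
Applying the thin-lens equation again with f_2 = 20 cm and d_o2 = 24.700 cm gives d_i2 = 105.106 cm.
m_2 = -(105.106)/(24.700) = -4.2553.
The system's lateral magnification is m_1 m_2 = (-1.6000)(-4.2553) = 6.8085.

6.81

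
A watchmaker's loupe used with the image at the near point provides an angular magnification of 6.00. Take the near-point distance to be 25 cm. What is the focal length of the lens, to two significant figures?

For the image at the near point, M = 1 + D/f.
f = D/(M - 1) = 25/(6.0 - 1) = 5.000 cm.

5.0 cm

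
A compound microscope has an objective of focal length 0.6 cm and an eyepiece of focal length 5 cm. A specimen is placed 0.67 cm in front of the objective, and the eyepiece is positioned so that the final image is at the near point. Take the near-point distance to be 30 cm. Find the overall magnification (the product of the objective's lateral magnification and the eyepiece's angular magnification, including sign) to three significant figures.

-60.0

Objective: 1/d_i = 1/f_obj - 1/d_o = 1/0.6 - 1/0.67 = 0.17413 cm^-1, so d_i = 5.743 cm.
m_obj = -d_i/d_o = -5.743/0.67 = -8.571.
Eyepiece angular magnification (image at near point): M_eye = 1 + D/f_e = 1 + 30/5 = 7.000.
Overall M = m_obj x M_eye = (-8.571)(7.000) = -60.00.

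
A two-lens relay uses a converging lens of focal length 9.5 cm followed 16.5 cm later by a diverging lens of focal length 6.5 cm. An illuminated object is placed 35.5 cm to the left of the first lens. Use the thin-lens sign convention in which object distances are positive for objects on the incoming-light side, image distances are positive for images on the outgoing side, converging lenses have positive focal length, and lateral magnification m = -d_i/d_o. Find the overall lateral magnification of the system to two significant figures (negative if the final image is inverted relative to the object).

First lens: d_i1 = 1/(1/9.5 - 1/35.5) = 12.971 cm.
m_1 = -(12.971)/35.5 = -0.3654.
The intermediate image is 12.971 cm to the right of lens 1, so d_o2 = L - d_i1 = 16.5 - 12.971 = 3.529 cm.
Second lens: d_i2 = 1/(1/(-6.5) - 1/(3.529)) = -2.287 cm.
m_2 = -(-2.287)/(3.529) = 0.6481.
The system's lateral magnification is m_1 m_2 = (-0.3654)(0.6481) = -0.2368.

-0.24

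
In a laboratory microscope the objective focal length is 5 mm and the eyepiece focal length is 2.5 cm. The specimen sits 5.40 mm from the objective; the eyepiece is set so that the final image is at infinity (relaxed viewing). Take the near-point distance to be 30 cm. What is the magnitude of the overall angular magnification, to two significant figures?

Convert to cm: f_obj = 5 mm = 0.5 cm; d_o = 5.40 mm = 0.54 cm.
Objective: 1/d_i = 1/f_obj - 1/d_o = 1/0.5 - 1/0.54 = 0.14815 cm^-1, so d_i = 6.750 cm.
m_obj = -d_i/d_o = -6.750/0.54 = -12.500.
Eyepiece angular magnification (image at infinity): M_eye = D/f_e = 30/2.5 = 12.000.
Overall M = m_obj x M_eye = (-12.500)(12.000) = -150.00.
|M| = 150.00.

150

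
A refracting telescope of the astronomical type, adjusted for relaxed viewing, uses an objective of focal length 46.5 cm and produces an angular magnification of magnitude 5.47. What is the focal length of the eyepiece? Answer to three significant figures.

|M| = f_obj/f_eye, so f_eye = f_obj/|M| = 46.5/5.47 = 8.501 cm.

8.50 cm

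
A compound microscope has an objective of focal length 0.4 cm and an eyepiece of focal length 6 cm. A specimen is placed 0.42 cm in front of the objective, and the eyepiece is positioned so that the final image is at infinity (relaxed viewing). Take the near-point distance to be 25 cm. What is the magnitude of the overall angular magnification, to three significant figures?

83.3

Objective: 1/d_i = 1/f_obj - 1/d_o = 1/0.4 - 1/0.42 = 0.11905 cm^-1, so d_i = 8.400 cm.
m_obj = -d_i/d_o = -8.400/0.42 = -20.000.
Eyepiece angular magnification (image at infinity): M_eye = D/f_e = 25/6 = 4.167.
Overall M = m_obj x M_eye = (-20.000)(4.167) = -83.33.
|M| = 83.33.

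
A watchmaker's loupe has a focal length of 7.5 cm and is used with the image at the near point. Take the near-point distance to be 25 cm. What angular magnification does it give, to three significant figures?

4.33

M = 1 + D/f = 1 + 25/7.5 = 4.333.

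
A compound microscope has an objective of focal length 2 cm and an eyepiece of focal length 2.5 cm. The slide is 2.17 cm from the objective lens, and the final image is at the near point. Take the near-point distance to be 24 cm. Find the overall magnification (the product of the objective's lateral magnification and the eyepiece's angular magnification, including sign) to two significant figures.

Objective: 1/d_i = 1/f_obj - 1/d_o = 1/2 - 1/2.17 = 0.03917 cm^-1, so d_i = 25.529 cm.
m_obj = -d_i/d_o = -25.529/2.17 = -11.765.
Eyepiece angular magnification (image at near point): M_eye = 1 + D/f_e = 1 + 24/2.5 = 10.600.
Overall M = m_obj x M_eye = (-11.765)(10.600) = -124.71.

-120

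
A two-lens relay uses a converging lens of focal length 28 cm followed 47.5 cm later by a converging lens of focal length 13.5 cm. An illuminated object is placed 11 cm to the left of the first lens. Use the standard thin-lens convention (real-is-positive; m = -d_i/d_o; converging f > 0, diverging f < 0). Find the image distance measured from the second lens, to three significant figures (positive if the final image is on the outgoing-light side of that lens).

17.0 cm

First lens: d_i1 = 1/(1/28 - 1/11) = -18.118 cm.
With d_i1 < 0 the first image is virtual and lies on the object side; the object distance for lens 2 is d_o2 = 47.5 - (-18.118) = 65.618 cm.
Second lens: d_i2 = 1/(1/13.5 - 1/(65.618)) = 16.997 cm.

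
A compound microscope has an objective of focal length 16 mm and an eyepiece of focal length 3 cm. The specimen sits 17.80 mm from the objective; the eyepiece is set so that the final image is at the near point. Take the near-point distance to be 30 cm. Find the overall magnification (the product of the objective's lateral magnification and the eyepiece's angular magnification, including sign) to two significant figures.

Convert to cm: f_obj = 16 mm = 1.6 cm; d_o = 17.80 mm = 1.78 cm.
Objective: 1/d_i = 1/f_obj - 1/d_o = 1/1.6 - 1/1.78 = 0.06320 cm^-1, so d_i = 15.822 cm.
m_obj = -d_i/d_o = -15.822/1.78 = -8.889.
Eyepiece angular magnification (image at near point): M_eye = 1 + D/f_e = 1 + 30/3 = 11.000.
Overall M = m_obj x M_eye = (-8.889)(11.000) = -97.78.

-98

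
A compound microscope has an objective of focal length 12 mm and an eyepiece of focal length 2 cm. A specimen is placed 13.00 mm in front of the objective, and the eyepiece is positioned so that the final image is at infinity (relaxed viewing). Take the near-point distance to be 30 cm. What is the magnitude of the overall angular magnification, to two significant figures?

Convert to cm: f_obj = 12 mm = 1.2 cm; d_o = 13.00 mm = 1.30 cm.
Objective: 1/d_i = 1/f_obj - 1/d_o = 1/1.2 - 1/1.30 = 0.06410 cm^-1, so d_i = 15.600 cm.
m_obj = -d_i/d_o = -15.600/1.30 = -12.000.
Eyepiece angular magnification (image at infinity): M_eye = D/f_e = 30/2 = 15.000.
Overall M = m_obj x M_eye = (-12.000)(15.000) = -180.00.
|M| = 180.00.

180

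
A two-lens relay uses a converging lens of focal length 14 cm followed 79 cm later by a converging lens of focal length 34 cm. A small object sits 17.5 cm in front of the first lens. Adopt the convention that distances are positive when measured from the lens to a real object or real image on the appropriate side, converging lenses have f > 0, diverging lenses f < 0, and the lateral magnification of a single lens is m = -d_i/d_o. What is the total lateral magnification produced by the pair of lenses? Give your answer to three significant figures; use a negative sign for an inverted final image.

-5.44

Lens 1: 1/d_i1 = 1/f_1 - 1/d_o1 = 1/14 - 1/17.5 = 0.01429 cm^-1, so d_i1 = 70.000 cm.
m_1 = -(70.000)/17.5 = -4.0000.
Object distance for lens 2: d_o2 = 79 - 70.000 = 9.000 cm.
Lens 2: 1/d_i2 = 1/f_2 - 1/d_o2 = 1/34 - 1/(9.000) = -0.08170 cm^-1, so d_i2 = -12.240 cm.
m_2 = -(-12.240)/(9.000) = 1.3600.
The system's lateral magnification is m_1 m_2 = (-4.0000)(1.3600) = -5.4400.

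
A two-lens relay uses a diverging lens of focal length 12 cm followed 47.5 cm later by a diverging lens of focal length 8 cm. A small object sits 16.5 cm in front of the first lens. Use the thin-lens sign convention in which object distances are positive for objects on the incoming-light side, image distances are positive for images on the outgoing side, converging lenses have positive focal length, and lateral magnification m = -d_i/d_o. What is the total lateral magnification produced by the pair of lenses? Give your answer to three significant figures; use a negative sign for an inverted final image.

Applying the thin-lens equation to the first lens, 1/(-12) = 1/16.5 + 1/d_i1, which gives d_i1 = -6.947 cm.
Its lateral magnification is m_1 = -d_i1/d_o1 = -(-6.947)/16.5 = 0.4211.
The intermediate image is virtual, 6.947 cm to the left of lens 1, so d_o2 = L - d_i1 = 47.5 - (-6.947) = 54.447 cm.
Applying the thin-lens equation again with f_2 = -8 cm and d_o2 = 54.447 cm gives d_i2 = -6.975 cm.
m_2 = -(-6.975)/(54.447) = 0.1281.
The system's lateral magnification is m_1 m_2 = (0.4211)(0.1281) = 0.0539.

0.0539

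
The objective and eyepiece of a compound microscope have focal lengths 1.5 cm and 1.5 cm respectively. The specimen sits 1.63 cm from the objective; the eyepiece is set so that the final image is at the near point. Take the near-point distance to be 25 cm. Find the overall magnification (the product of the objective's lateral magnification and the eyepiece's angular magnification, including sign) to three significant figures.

-204

Objective: 1/d_i = 1/f_obj - 1/d_o = 1/1.5 - 1/1.63 = 0.05317 cm^-1, so d_i = 18.808 cm.
m_obj = -d_i/d_o = -18.808/1.63 = -11.538.
Eyepiece angular magnification (image at near point): M_eye = 1 + D/f_e = 1 + 25/1.5 = 17.667.
Overall M = m_obj x M_eye = (-11.538)(17.667) = -203.85.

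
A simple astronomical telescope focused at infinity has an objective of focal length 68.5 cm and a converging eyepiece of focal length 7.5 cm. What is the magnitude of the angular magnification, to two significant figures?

|M| = f_obj/|f_eye| = 68.5/7.5 = 9.133.

9.1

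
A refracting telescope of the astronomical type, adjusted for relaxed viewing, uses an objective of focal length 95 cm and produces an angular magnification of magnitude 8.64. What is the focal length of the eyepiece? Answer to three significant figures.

11.0 cm

|M| = f_obj/f_eye, so f_eye = f_obj/|M| = 95/8.64 = 10.995 cm.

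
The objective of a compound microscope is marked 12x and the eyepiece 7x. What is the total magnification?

84

The overall magnification of a compound microscope is the product of the objective and eyepiece magnifications:
M = M_obj x M_eye = 12 x 7 = 84.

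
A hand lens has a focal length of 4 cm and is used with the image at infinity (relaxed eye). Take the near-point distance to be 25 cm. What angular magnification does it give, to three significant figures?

6.25

M = D/f = 25/4 = 6.250.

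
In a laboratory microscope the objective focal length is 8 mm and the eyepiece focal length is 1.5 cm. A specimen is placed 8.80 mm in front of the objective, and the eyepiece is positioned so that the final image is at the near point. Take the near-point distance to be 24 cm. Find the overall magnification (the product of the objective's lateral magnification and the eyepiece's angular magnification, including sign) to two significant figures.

Convert to cm: f_obj = 8 mm = 0.8 cm; d_o = 8.80 mm = 0.88 cm.
Objective: 1/d_i = 1/f_obj - 1/d_o = 1/0.8 - 1/0.88 = 0.11364 cm^-1, so d_i = 8.800 cm.
m_obj = -d_i/d_o = -8.800/0.88 = -10.000.
Eyepiece angular magnification (image at near point): M_eye = 1 + D/f_e = 1 + 24/1.5 = 17.000.
Overall M = m_obj x M_eye = (-10.000)(17.000) = -170.00.

-170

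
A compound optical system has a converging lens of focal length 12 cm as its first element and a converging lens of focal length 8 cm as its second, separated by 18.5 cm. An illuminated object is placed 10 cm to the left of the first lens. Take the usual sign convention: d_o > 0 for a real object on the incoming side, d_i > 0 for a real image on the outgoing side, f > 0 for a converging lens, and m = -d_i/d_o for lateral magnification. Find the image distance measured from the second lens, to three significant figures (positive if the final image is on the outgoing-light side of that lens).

First lens: d_i1 = 1/(1/12 - 1/10) = -60.000 cm.
The intermediate image is virtual, 60.000 cm to the left of lens 1, so d_o2 = L - d_i1 = 18.5 - (-60.000) = 78.500 cm.
Second lens: d_i2 = 1/(1/8 - 1/(78.500)) = 8.908 cm.

8.91 cm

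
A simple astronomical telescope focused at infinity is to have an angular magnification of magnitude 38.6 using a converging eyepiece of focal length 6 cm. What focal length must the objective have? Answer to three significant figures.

232 cm

|M| = f_obj/|f_eye|, so f_obj = |M| x |f_eye| = 38.6 x 6 = 231.600 cm.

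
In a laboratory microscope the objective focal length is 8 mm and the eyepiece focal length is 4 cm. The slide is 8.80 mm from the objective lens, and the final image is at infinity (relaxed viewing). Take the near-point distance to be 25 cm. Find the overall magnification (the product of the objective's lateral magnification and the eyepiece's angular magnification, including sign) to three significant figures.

-62.5

Convert to cm: f_obj = 8 mm = 0.8 cm; d_o = 8.80 mm = 0.88 cm.
Objective: 1/d_i = 1/f_obj - 1/d_o = 1/0.8 - 1/0.88 = 0.11364 cm^-1, so d_i = 8.800 cm.
m_obj = -d_i/d_o = -8.800/0.88 = -10.000.
Eyepiece angular magnification (image at infinity): M_eye = D/f_e = 25/4 = 6.250.
Overall M = m_obj x M_eye = (-10.000)(6.250) = -62.50.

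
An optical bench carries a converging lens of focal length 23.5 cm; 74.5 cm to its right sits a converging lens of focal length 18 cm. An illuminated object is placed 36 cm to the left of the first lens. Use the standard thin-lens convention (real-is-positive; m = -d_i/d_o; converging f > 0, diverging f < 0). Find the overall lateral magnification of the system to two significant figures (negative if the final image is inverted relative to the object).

Lens 1: 1/d_i1 = 1/f_1 - 1/d_o1 = 1/23.5 - 1/36 = 0.01478 cm^-1, so d_i1 = 67.680 cm.
m_1 = -(67.680)/36 = -1.8800.
The intermediate image is 67.680 cm to the right of lens 1, so d_o2 = L - d_i1 = 74.5 - 67.680 = 6.820 cm.
Lens 2: 1/d_i2 = 1/f_2 - 1/d_o2 = 1/18 - 1/(6.820) = -0.09107 cm^-1, so d_i2 = -10.980 cm.
m_2 = -(-10.980)/(6.820) = 1.6100.
The system's lateral magnification is m_1 m_2 = (-1.8800)(1.6100) = -3.0268.

-3.0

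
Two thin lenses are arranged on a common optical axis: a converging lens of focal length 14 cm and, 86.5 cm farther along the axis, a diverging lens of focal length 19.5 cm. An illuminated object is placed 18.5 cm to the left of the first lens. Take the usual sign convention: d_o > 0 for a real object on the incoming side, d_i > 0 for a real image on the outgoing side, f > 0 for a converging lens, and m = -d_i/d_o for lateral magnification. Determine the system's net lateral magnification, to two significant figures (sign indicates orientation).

Applying the thin-lens equation to the first lens, 1/14 = 1/18.5 + 1/d_i1, which gives d_i1 = 57.556 cm.
Its lateral magnification is m_1 = -d_i1/d_o1 = -(57.556)/18.5 = -3.1111.
Object distance for lens 2: d_o2 = 86.5 - 57.556 = 28.944 cm.
Applying the thin-lens equation again with f_2 = -19.5 cm and d_o2 = 28.944 cm gives d_i2 = -11.651 cm.
m_2 = -(-11.651)/(28.944) = 0.4025.
Overall magnification: m = m_1 m_2 = -1.2523.

-1.3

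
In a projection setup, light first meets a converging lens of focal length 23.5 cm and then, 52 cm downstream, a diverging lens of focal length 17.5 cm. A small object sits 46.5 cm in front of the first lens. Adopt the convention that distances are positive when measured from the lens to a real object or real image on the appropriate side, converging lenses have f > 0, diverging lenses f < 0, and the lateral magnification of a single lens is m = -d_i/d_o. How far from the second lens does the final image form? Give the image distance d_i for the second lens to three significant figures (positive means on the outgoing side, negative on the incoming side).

Applying the thin-lens equation to the first lens, 1/23.5 = 1/46.5 + 1/d_i1, which gives d_i1 = 47.511 cm.
That image sits 4.489 cm in front of the second lens, so d_o2 = 4.489 cm.
Applying the thin-lens equation again with f_2 = -17.5 cm and d_o2 = 4.489 cm gives d_i2 = -3.573 cm.

-3.57 cm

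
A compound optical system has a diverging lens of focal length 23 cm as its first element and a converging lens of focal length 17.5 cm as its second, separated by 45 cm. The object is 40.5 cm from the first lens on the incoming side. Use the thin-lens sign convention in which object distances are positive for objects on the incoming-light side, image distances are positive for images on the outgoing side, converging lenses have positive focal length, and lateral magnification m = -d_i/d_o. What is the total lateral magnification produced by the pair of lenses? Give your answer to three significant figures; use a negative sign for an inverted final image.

-0.150

Applying the thin-lens equation to the first lens, 1/(-23) = 1/40.5 + 1/d_i1, which gives d_i1 = -14.669 cm.
Its lateral magnification is m_1 = -d_i1/d_o1 = -(-14.669)/40.5 = 0.3622.
With d_i1 < 0 the first image is virtual and lies on the object side; the object distance for lens 2 is d_o2 = 45 - (-14.669) = 59.669 cm.
Applying the thin-lens equation again with f_2 = 17.5 cm and d_o2 = 59.669 cm gives d_i2 = 24.762 cm.
m_2 = -(24.762)/(59.669) = -0.4150.
The system's lateral magnification is m_1 m_2 = (0.3622)(-0.4150) = -0.1503.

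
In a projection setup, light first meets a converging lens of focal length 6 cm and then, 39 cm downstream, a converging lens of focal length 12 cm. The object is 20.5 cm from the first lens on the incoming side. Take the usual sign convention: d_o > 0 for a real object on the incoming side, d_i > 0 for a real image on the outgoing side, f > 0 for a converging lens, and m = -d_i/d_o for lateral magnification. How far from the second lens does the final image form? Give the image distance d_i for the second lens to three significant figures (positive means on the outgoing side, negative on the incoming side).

19.8 cm

Lens 1: 1/d_i1 = 1/f_1 - 1/d_o1 = 1/6 - 1/20.5 = 0.11789 cm^-1, so d_i1 = 8.483 cm.
Object distance for lens 2: d_o2 = 39 - 8.483 = 30.517 cm.
Lens 2: 1/d_i2 = 1/f_2 - 1/d_o2 = 1/12 - 1/(30.517) = 0.05056 cm^-1, so d_i2 = 19.777 cm.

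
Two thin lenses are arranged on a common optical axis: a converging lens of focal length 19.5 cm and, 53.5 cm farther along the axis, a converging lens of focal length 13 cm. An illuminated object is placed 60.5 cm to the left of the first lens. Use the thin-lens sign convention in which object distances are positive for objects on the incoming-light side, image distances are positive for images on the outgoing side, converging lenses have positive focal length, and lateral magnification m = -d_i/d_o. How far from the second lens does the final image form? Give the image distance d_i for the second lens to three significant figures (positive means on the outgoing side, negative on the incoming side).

27.4 cm

First lens: d_i1 = 1/(1/19.5 - 1/60.5) = 28.774 cm.
That image sits 24.726 cm in front of the second lens, so d_o2 = 24.726 cm.
Second lens: d_i2 = 1/(1/13 - 1/(24.726)) = 27.413 cm.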